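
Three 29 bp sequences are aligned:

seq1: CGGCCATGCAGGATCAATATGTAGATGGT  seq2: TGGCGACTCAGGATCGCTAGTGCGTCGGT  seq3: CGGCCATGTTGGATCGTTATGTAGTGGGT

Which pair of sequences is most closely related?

seq1 and seq3

seq1–seq2: 12/29 differ, p = 0.414, d = 0.602.
seq1–seq3: 6/29 differ, p = 0.207, d = 0.242.
seq2–seq3: 12/29 differ, p = 0.414, d = 0.602.
The smallest distance is between seq1 and seq3.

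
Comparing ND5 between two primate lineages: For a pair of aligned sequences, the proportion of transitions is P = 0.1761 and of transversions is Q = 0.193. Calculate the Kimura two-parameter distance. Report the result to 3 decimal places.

Under the Kimura two-parameter model, d = −½ ln(1 − 2P − Q) − ¼ ln(1 − 2Q).
1 − 2P − Q = 0.4548, giving −½ ln(0.4548) = 0.393949.
1 − 2Q = 0.614, giving −¼ ln(0.614) = 0.121940.
d = 0.393949 + 0.121940 = 0.515889.

0.516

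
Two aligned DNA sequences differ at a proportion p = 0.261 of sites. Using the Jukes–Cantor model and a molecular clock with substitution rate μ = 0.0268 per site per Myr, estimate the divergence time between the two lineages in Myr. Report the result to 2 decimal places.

d = −(3/4) ln(1 − 4p/3) = −0.75 ln(1 − 0.348) = −0.75 ln(0.652)
  = −0.75 × (-0.427711) = 0.320783 substitutions/site.
Under a molecular clock d = 2μt, so t = d/(2μ) = 0.320783 / (2 × 0.0268) = 5.98 Myr.

5.98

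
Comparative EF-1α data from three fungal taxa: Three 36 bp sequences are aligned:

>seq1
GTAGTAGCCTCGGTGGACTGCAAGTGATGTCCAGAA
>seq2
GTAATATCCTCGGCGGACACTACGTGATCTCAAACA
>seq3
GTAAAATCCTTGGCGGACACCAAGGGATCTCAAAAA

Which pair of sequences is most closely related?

seq1–seq2: 11/36 differ, p = 0.306, d = 0.392.
seq1–seq3: 11/36 differ, p = 0.306, d = 0.392.
seq2–seq3: 6/36 differ, p = 0.167, d = 0.188.
The smallest distance is between seq2 and seq3.

seq2 and seq3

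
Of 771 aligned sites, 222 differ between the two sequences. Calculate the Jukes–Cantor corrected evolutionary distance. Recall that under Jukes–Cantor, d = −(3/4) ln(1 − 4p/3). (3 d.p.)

p = 222/771 ≈ 0.287938.
d = −(3/4) ln(1 − 4p/3) = −0.75 ln(1 − 0.383917) = −0.75 ln(0.616083)
  = −0.75 × (-0.484374) = 0.363281 substitutions/site.

0.363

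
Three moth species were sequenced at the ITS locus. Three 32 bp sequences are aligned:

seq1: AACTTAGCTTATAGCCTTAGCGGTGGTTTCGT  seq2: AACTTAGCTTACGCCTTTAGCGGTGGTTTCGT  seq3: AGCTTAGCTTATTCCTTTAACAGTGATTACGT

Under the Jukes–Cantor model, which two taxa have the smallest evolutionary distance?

seq1–seq2: 4/32 differ, p = 0.125, d = 0.137.
seq1–seq3: 8/32 differ, p = 0.250, d = 0.304.
seq2–seq3: 7/32 differ, p = 0.219, d = 0.259.
The smallest distance is between seq1 and seq2.

seq1 and seq2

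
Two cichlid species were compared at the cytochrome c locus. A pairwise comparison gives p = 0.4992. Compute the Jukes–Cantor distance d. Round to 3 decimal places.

d = −(3/4) ln(1 − 4p/3) = −0.75 ln(1 − 0.6656) = −0.75 ln(0.3344)
  = −0.75 × (-1.095417) = 0.821563 substitutions/site.

0.822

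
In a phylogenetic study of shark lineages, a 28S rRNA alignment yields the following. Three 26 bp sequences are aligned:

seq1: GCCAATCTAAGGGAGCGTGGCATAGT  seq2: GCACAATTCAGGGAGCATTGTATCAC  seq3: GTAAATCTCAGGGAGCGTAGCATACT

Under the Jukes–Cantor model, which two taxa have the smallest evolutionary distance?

seq1 and seq3

seq1–seq2: 11/26 differ, p = 0.423, d = 0.623.
seq1–seq3: 5/26 differ, p = 0.192, d = 0.222.
seq2–seq3: 10/26 differ, p = 0.385, d = 0.539.
The smallest distance is between seq1 and seq3.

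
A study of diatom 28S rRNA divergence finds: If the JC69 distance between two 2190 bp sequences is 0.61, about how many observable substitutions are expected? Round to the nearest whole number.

914

Invert JC69: p = (3/4)(1 − e^(−4d/3)) = 0.75 × (1 − e^(-0.813333)) = 0.75 × (1 − 0.443378) = 0.417467.
Expected differing sites = pL ≈ 0.417467 × 2190 = 914.25273 ≈ 914.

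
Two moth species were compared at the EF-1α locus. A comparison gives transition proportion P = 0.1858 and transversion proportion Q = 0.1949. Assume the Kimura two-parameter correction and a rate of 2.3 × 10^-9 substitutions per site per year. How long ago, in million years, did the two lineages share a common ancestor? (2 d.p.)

Under the Kimura two-parameter model, d = −½ ln(1 − 2P − Q) − ¼ ln(1 − 2Q).
1 − 2P − Q = 0.4335, giving −½ ln(0.4335) = 0.417932.
1 − 2Q = 0.6102, giving −¼ ln(0.6102) = 0.123492.
d = 0.417932 + 0.123492 = 0.541424.
Under a molecular clock d = 2μt, so t = d/(2μ) = 0.541424 / (2 × 2.3 × 10^-9) = 117.70 million years.

117.70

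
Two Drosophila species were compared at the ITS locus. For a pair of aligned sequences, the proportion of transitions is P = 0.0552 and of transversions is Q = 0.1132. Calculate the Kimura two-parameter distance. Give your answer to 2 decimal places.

Under the Kimura two-parameter model, d = −½ ln(1 − 2P − Q) − ¼ ln(1 − 2Q).
1 − 2P − Q = 0.7764, giving −½ ln(0.7764) = 0.126544.
1 − 2Q = 0.7736, giving −¼ ln(0.7736) = 0.064175.
d = 0.126544 + 0.064175 = 0.190719.

0.19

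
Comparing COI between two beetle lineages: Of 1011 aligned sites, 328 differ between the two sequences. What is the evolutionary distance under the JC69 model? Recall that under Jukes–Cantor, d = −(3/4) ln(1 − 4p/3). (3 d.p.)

p = 328/1011 ≈ 0.324431.
d = −(3/4) ln(1 − 4p/3) = −0.75 ln(1 − 0.432575) = −0.75 ln(0.567425)
  = −0.75 × (-0.566647) = 0.424985 substitutions/site.

0.425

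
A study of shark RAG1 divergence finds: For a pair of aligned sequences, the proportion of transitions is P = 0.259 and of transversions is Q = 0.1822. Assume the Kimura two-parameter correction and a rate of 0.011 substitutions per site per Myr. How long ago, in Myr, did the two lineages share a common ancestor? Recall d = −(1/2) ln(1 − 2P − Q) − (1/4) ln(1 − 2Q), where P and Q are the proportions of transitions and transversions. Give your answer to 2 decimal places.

Under the Kimura two-parameter model, d = −½ ln(1 − 2P − Q) − ¼ ln(1 − 2Q).
1 − 2P − Q = 0.2998, giving −½ ln(0.2998) = 0.602320.
1 − 2Q = 0.6356, giving −¼ ln(0.6356) = 0.113296.
d = 0.602320 + 0.113296 = 0.715616.
Under a molecular clock d = 2μt, so t = d/(2μ) = 0.715616 / (2 × 0.011) = 32.53 Myr.

32.53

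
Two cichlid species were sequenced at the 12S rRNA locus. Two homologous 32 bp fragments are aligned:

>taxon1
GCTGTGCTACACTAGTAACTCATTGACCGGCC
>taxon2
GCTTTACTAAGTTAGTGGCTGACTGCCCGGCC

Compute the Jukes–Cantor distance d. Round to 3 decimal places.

The sequences differ at 10 of 32 sites (4, 6, 10, 11, 12, 17, 18, 21, 23, 26), so p = 10/32 = 0.3125.
d = −(3/4) ln(1 − 4p/3) = −0.75 ln(1 − 0.416667) = −0.75 ln(0.583333)
  = −0.75 × (-0.538997) = 0.404248 substitutions/site.

0.404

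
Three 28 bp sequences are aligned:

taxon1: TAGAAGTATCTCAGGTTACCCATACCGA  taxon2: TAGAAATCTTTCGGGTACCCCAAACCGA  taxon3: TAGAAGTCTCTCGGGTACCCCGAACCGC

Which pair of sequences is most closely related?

taxon1–taxon2: 7/28 differ, p = 0.250, d = 0.304.
taxon1–taxon3: 7/28 differ, p = 0.250, d = 0.304.
taxon2–taxon3: 4/28 differ, p = 0.143, d = 0.158.
The smallest distance is between taxon2 and taxon3.

taxon2 and taxon3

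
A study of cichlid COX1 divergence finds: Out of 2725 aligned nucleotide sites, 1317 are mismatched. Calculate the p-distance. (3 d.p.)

0.483

p = 1317/2725 = 0.483302… ≈ 0.483 (to 3 d.p.).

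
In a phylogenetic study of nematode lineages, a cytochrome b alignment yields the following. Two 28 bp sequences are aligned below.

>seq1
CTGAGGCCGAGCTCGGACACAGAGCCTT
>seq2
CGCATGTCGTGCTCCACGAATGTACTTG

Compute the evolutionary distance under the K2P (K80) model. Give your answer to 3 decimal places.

Of 28 sites, 4 differences are transitions and 11 are transversions, so P = 4/28 ≈ 0.142857 and Q = 11/28 ≈ 0.392857.
Under the Kimura two-parameter model, d = −½ ln(1 − 2P − Q) − ¼ ln(1 − 2Q).
1 − 2P − Q = 0.321429, giving −½ ln(0.321429) = 0.567489.
1 − 2Q = 0.214286, giving −¼ ln(0.214286) = 0.385111.
d = 0.567489 + 0.385111 = 0.952600.

0.953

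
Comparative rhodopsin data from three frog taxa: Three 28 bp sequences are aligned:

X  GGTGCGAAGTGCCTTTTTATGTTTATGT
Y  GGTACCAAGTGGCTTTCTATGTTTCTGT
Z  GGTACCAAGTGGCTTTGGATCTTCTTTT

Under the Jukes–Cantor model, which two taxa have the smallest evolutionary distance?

X and Y

X–Y: 5/28 differ, p = 0.179, d = 0.204.
X–Z: 9/28 differ, p = 0.321, d = 0.420.
Y–Z: 6/28 differ, p = 0.214, d = 0.252.
The smallest distance is between X and Y.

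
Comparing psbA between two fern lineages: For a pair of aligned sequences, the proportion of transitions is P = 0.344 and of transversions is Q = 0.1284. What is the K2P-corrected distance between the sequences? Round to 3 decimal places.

0.922

Under the Kimura two-parameter model, d = −½ ln(1 − 2P − Q) − ¼ ln(1 − 2Q).
1 − 2P − Q = 0.1836, giving −½ ln(0.1836) = 0.847498.
1 − 2Q = 0.7432, giving −¼ ln(0.7432) = 0.074198.
d = 0.847498 + 0.074198 = 0.921696.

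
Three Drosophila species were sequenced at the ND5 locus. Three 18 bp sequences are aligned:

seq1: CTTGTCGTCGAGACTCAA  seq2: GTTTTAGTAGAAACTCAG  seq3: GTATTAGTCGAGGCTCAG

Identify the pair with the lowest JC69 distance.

seq1–seq2: 6/18 differ, p = 0.333, d = 0.441.
seq1–seq3: 6/18 differ, p = 0.333, d = 0.441.
seq2–seq3: 4/18 differ, p = 0.222, d = 0.264.
The smallest distance is between seq2 and seq3.

seq2 and seq3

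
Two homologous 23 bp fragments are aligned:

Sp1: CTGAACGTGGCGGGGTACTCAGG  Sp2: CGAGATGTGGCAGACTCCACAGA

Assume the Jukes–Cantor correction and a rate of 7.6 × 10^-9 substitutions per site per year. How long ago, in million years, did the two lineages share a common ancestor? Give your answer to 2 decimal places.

The sequences differ at 10 of 23 sites (2, 3, 4, 6, 12, 14, 15, 17, 19, 23), so p = 10/23 ≈ 0.434783.
d = −(3/4) ln(1 − 4p/3) = −0.75 ln(1 − 0.579711) = −0.75 ln(0.420289)
  = −0.75 × (-0.866813) = 0.650110 substitutions/site.
Under a molecular clock d = 2μt, so t = d/(2μ) = 0.650110 / (2 × 7.6 × 10^-9) = 42.77 million years.

42.77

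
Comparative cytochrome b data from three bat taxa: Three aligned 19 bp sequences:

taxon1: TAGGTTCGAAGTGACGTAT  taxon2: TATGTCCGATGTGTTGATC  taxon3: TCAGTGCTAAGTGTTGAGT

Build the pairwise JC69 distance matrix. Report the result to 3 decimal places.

taxon1–taxon2: 8/19 sites differ → p ≈ 0.421053, d = −0.75 ln(1 − 0.561404) = 0.618132 ≈ 0.618.
taxon1–taxon3: 8/19 sites differ → p ≈ 0.421053, d = −0.75 ln(1 − 0.561404) = 0.618132 ≈ 0.618.
taxon2–taxon3: 7/19 sites differ → p ≈ 0.368421, d = −0.75 ln(1 − 0.491228) = 0.506816 ≈ 0.507.

d(taxon1,taxon2) = 0.618, d(taxon1,taxon3) = 0.618, d(taxon2,taxon3) = 0.507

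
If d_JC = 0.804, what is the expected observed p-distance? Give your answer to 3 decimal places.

0.493

p = (3/4)(1 − e^(−4d/3)) = 0.75 × (1 − e^(-1.072)) = 0.75 × (1 − 0.342323) = 0.493258.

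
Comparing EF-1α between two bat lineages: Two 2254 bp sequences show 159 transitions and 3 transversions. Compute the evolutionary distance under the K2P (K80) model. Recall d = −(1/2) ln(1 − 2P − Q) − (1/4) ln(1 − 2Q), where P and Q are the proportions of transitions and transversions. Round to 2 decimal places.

0.08

P = 159/2254 ≈ 0.070541 and Q = 3/2254 ≈ 0.001331.
Under the Kimura two-parameter model, d = −½ ln(1 − 2P − Q) − ¼ ln(1 − 2Q).
1 − 2P − Q = 0.857587, giving −½ ln(0.857587) = 0.076816.
1 − 2Q = 0.997338, giving −¼ ln(0.997338) = 0.000666.
d = 0.076816 + 0.000666 = 0.077482.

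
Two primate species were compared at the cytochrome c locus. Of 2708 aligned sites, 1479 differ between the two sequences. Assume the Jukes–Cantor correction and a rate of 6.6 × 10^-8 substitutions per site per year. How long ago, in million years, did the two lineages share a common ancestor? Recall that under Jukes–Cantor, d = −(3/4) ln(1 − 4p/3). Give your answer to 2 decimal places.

p = 1479/2708 ≈ 0.54616.
d = −(3/4) ln(1 − 4p/3) = −0.75 ln(1 − 0.728213) = −0.75 ln(0.271787)
  = −0.75 × (-1.302737) = 0.977053 substitutions/site.
Under a molecular clock d = 2μt, so t = d/(2μ) = 0.977053 / (2 × 6.6 × 10^-8) = 7.40 million years.

7.40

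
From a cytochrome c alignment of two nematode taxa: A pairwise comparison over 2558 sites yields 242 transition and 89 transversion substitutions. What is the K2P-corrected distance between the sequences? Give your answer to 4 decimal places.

0.1448

P = 242/2558 ≈ 0.094605 and Q = 89/2558 ≈ 0.034793.
Under the Kimura two-parameter model, d = −½ ln(1 − 2P − Q) − ¼ ln(1 − 2Q).
1 − 2P − Q = 0.775997, giving −½ ln(0.775997) = 0.126803.
1 − 2Q = 0.930414, giving −¼ ln(0.930414) = 0.018031.
d = 0.126803 + 0.018031 = 0.144834.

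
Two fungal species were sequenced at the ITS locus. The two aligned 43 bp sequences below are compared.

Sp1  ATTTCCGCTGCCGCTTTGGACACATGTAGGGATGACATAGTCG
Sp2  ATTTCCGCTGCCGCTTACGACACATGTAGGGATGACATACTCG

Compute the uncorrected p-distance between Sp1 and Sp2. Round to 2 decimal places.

0.07

The sequences differ at 3 of 43 positions (sites 17, 18, 40).
p = 3/43 = 0.069767… ≈ 0.07 (to 2 d.p.).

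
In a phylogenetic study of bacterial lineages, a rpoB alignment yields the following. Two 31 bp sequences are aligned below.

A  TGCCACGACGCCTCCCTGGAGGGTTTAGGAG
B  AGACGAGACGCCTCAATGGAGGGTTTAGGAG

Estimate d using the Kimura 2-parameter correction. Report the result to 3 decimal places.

Of 31 sites, 1 differences are transitions and 5 are transversions, so P = 1/31 ≈ 0.032258 and Q = 5/31 ≈ 0.16129.
Under the Kimura two-parameter model, d = −½ ln(1 − 2P − Q) − ¼ ln(1 − 2Q).
1 − 2P − Q = 0.774194, giving −½ ln(0.774194) = 0.127966.
1 − 2Q = 0.67742, giving −¼ ln(0.67742) = 0.097366.
d = 0.127966 + 0.097366 = 0.225332.

0.225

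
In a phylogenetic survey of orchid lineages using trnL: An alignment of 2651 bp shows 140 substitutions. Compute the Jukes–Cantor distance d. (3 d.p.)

p = 140/2651 ≈ 0.05281.
d = −(3/4) ln(1 − 4p/3) = −0.75 ln(1 − 0.070413) = −0.75 ln(0.929587)
  = −0.75 × (-0.073015) = 0.054761 substitutions/site.

0.055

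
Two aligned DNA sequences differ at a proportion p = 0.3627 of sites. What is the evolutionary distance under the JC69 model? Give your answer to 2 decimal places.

d = −(3/4) ln(1 − 4p/3) = −0.75 ln(1 − 0.4836) = −0.75 ln(0.5164)
  = −0.75 × (-0.660874) = 0.495656 substitutions/site.

0.50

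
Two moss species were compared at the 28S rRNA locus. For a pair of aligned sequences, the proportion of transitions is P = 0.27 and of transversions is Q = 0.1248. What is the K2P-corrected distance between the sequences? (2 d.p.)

0.62

Under the Kimura two-parameter model, d = −½ ln(1 − 2P − Q) − ¼ ln(1 − 2Q).
1 − 2P − Q = 0.3352, giving −½ ln(0.3352) = 0.546514.
1 − 2Q = 0.7504, giving −¼ ln(0.7504) = 0.071787.
d = 0.546514 + 0.071787 = 0.618301.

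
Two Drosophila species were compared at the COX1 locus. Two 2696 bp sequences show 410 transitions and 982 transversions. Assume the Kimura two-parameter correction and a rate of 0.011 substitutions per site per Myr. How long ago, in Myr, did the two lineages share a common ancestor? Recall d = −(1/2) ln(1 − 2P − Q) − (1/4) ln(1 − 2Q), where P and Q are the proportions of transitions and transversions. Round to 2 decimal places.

P = 410/2696 ≈ 0.152077 and Q = 982/2696 ≈ 0.364243.
Under the Kimura two-parameter model, d = −½ ln(1 − 2P − Q) − ¼ ln(1 − 2Q).
1 − 2P − Q = 0.331603, giving −½ ln(0.331603) = 0.551908.
1 − 2Q = 0.271514, giving −¼ ln(0.271514) = 0.325935.
d = 0.551908 + 0.325935 = 0.877843.
Under a molecular clock d = 2μt, so t = d/(2μ) = 0.877843 / (2 × 0.011) = 39.90 Myr.

39.90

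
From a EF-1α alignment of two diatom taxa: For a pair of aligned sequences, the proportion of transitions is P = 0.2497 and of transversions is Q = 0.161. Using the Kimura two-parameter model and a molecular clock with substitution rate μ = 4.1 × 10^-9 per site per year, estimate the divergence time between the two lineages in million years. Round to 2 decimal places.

Under the Kimura two-parameter model, d = −½ ln(1 − 2P − Q) − ¼ ln(1 − 2Q).
1 − 2P − Q = 0.3396, giving −½ ln(0.3396) = 0.539993.
1 − 2Q = 0.678, giving −¼ ln(0.678) = 0.097152.
d = 0.539993 + 0.097152 = 0.637145.
Under a molecular clock d = 2μt, so t = d/(2μ) = 0.637145 / (2 × 4.1 × 10^-9) = 77.70 million years.

77.70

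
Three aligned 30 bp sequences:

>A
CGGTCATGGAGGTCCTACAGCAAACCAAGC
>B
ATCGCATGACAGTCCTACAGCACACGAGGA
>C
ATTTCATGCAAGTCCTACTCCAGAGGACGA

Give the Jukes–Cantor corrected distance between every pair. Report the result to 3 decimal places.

d(A,B) = 0.503, d(A,C) = 0.572, d(B,C) = 0.383

A–B: 11/30 sites differ → p ≈ 0.366667, d = −0.75 ln(1 − 0.488889) = 0.503376 ≈ 0.503.
A–C: 12/30 sites differ → p = 0.4, d = −0.75 ln(1 − 0.533333) = 0.571605 ≈ 0.572.
B–C: 9/30 sites differ → p = 0.3, d = −0.75 ln(1 − 0.4) = 0.383119 ≈ 0.383.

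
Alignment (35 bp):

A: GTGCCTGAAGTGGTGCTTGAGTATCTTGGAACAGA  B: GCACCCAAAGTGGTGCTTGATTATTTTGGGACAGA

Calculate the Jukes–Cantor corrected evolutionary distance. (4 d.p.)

The sequences differ at 7 of 35 sites (2, 3, 6, 7, 21, 25, 30), so p = 7/35 = 0.2.
d = −(3/4) ln(1 − 4p/3) = −0.75 ln(1 − 0.266667) = −0.75 ln(0.733333)
  = −0.75 × (-0.310155) = 0.232616 substitutions/site.

0.2326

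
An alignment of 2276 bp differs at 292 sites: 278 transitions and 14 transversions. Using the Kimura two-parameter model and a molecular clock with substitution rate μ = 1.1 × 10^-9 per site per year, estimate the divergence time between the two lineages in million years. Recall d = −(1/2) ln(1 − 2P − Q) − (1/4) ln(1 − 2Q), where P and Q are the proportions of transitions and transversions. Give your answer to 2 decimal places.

P = 278/2276 ≈ 0.122144 and Q = 14/2276 ≈ 0.006151.
Under the Kimura two-parameter model, d = −½ ln(1 − 2P − Q) − ¼ ln(1 − 2Q).
1 − 2P − Q = 0.749561, giving −½ ln(0.749561) = 0.144134.
1 − 2Q = 0.987698, giving −¼ ln(0.987698) = 0.003095.
d = 0.144134 + 0.003095 = 0.147229.
Under a molecular clock d = 2μt, so t = d/(2μ) = 0.147229 / (2 × 1.1 × 10^-9) = 66.92 million years.

66.92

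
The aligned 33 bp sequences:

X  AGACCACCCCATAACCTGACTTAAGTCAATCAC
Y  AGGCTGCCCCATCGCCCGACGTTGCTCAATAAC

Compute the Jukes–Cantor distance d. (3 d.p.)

0.441

The sequences differ at 11 of 33 sites, so p = 11/33 ≈ 0.333333.
d = −(3/4) ln(1 − 4p/3) = −0.75 ln(1 − 0.444444) = −0.75 ln(0.555556)
  = −0.75 × (-0.587786) = 0.440840 substitutions/site.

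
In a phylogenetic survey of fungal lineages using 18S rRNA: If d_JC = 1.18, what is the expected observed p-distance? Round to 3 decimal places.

p = (3/4)(1 − e^(−4d/3)) = 0.75 × (1 − e^(-1.573333)) = 0.75 × (1 − 0.207353) = 0.594485.

0.594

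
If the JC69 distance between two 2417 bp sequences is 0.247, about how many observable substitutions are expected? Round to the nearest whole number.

509

Invert JC69: p = (3/4)(1 − e^(−4d/3)) = 0.75 × (1 − e^(-0.329333)) = 0.75 × (1 − 0.719403) = 0.210448.
Expected differing sites = pL ≈ 0.210448 × 2417 = 508.652816 ≈ 509.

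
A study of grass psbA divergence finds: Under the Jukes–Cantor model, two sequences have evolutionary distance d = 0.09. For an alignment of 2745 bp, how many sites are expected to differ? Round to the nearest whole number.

Invert JC69: p = (3/4)(1 − e^(−4d/3)) = 0.75 × (1 − e^(-0.12)) = 0.75 × (1 − 0.886920) = 0.084810.
Expected differing sites = pL ≈ 0.084810 × 2745 = 232.80345 ≈ 233.

233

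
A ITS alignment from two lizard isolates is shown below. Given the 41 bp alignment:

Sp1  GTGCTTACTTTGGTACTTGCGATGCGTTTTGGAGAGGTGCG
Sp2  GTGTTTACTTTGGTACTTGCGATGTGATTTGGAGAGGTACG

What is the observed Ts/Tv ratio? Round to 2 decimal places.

Transitions are A↔G and C↔T; transversions are all other mismatches.
Transitions: 3. Transversions: 1.
R = 3/1 = 3.00.

3.00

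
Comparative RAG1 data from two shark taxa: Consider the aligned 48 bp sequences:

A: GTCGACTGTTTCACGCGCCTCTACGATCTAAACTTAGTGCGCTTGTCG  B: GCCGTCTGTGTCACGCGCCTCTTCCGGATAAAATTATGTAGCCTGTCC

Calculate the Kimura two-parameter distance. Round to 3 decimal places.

0.408

Of 48 sites, 3 differences are transitions and 12 are transversions, so P = 3/48 = 0.0625 and Q = 12/48 = 0.25.
Under the Kimura two-parameter model, d = −½ ln(1 − 2P − Q) − ¼ ln(1 − 2Q).
1 − 2P − Q = 0.625, giving −½ ln(0.625) = 0.235002.
1 − 2Q = 0.5, giving −¼ ln(0.5) = 0.173287.
d = 0.235002 + 0.173287 = 0.408289.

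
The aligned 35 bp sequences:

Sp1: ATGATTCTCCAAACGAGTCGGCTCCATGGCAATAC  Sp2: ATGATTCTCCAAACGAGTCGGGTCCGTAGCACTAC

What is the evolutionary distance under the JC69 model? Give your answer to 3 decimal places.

0.124

The sequences differ at 4 of 35 sites (22, 26, 28, 32), so p = 4/35 ≈ 0.114286.
d = −(3/4) ln(1 − 4p/3) = −0.75 ln(1 − 0.152381) = −0.75 ln(0.847619)
  = −0.75 × (-0.165324) = 0.123993 substitutions/site.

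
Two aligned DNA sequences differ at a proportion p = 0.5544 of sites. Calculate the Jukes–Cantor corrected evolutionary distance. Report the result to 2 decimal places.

d = −(3/4) ln(1 − 4p/3) = −0.75 ln(1 − 0.7392) = −0.75 ln(0.2608)
  = −0.75 × (-1.344001) = 1.008001 substitutions/site.

1.01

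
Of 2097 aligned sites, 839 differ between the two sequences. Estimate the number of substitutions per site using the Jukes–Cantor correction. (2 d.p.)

0.57

p = 839/2097 ≈ 0.400095.
d = −(3/4) ln(1 − 4p/3) = −0.75 ln(1 − 0.53346) = −0.75 ln(0.46654)
  = −0.75 × (-0.762412) = 0.571809 substitutions/site.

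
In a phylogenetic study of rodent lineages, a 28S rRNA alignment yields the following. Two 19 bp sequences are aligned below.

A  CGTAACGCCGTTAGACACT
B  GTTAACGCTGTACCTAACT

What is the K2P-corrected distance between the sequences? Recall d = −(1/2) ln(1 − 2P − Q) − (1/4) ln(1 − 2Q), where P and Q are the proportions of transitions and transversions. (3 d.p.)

Of 19 sites, 1 differences are transitions and 7 are transversions, so P = 1/19 ≈ 0.052632 and Q = 7/19 ≈ 0.368421.
Under the Kimura two-parameter model, d = −½ ln(1 − 2P − Q) − ¼ ln(1 − 2Q).
1 − 2P − Q = 0.526315, giving −½ ln(0.526315) = 0.320928.
1 − 2Q = 0.263158, giving −¼ ln(0.263158) = 0.333750.
d = 0.320928 + 0.333750 = 0.654678.

0.655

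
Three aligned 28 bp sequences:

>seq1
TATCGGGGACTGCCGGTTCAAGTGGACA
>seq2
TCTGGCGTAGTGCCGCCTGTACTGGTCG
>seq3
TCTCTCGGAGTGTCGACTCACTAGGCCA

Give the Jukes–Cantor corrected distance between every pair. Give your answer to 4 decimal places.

seq1–seq2: 12/28 sites differ → p ≈ 0.428571, d = −0.75 ln(1 − 0.571428) = 0.635472 ≈ 0.6355.
seq1–seq3: 11/28 sites differ → p ≈ 0.392857, d = −0.75 ln(1 − 0.523809) = 0.556452 ≈ 0.5565.
seq2–seq3: 12/28 sites differ → p ≈ 0.428571, d = −0.75 ln(1 − 0.571428) = 0.635472 ≈ 0.6355.

d(seq1,seq2) = 0.6355, d(seq1,seq3) = 0.5565, d(seq2,seq3) = 0.6355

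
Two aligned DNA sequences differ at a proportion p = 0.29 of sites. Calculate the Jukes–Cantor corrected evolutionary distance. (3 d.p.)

d = −(3/4) ln(1 − 4p/3) = −0.75 ln(1 − 0.386667) = −0.75 ln(0.613333)
  = −0.75 × (-0.488847) = 0.366635 substitutions/site.

0.367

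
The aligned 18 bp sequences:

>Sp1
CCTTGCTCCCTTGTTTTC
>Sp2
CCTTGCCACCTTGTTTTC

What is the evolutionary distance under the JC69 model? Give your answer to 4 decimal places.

0.1203

The sequences differ at 2 of 18 sites (7, 8), so p = 2/18 ≈ 0.111111.
d = −(3/4) ln(1 − 4p/3) = −0.75 ln(1 − 0.148148) = −0.75 ln(0.851852)
  = −0.75 × (-0.160342) = 0.120257 substitutions/site.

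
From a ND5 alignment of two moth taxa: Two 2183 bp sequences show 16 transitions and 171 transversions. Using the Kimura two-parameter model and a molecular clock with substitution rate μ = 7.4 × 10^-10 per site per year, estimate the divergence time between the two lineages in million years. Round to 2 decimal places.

P = 16/2183 ≈ 0.007329 and Q = 171/2183 ≈ 0.078333.
Under the Kimura two-parameter model, d = −½ ln(1 − 2P − Q) − ¼ ln(1 − 2Q).
1 − 2P − Q = 0.907009, giving −½ ln(0.907009) = 0.048801.
1 − 2Q = 0.843334, giving −¼ ln(0.843334) = 0.042598.
d = 0.048801 + 0.042598 = 0.091399.
Under a molecular clock d = 2μt, so t = d/(2μ) = 0.091399 / (2 × 7.4 × 10^-10) = 61.76 million years.

61.76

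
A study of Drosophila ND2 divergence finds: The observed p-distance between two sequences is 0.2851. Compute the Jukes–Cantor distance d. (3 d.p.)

0.359

d = −(3/4) ln(1 − 4p/3) = −0.75 ln(1 − 0.380133) = −0.75 ln(0.619867)
  = −0.75 × (-0.478250) = 0.358688 substitutions/site.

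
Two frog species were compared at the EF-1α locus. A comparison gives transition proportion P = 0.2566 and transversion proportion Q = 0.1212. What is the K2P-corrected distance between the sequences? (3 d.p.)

0.573

Under the Kimura two-parameter model, d = −½ ln(1 − 2P − Q) − ¼ ln(1 − 2Q).
1 − 2P − Q = 0.3656, giving −½ ln(0.3656) = 0.503108.
1 − 2Q = 0.7576, giving −¼ ln(0.7576) = 0.069400.
d = 0.503108 + 0.069400 = 0.572508.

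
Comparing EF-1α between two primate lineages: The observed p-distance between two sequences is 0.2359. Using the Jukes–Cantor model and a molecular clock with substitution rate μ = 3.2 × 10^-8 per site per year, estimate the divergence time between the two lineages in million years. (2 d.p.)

4.43

d = −(3/4) ln(1 − 4p/3) = −0.75 ln(1 − 0.314533) = −0.75 ln(0.685467)
  = −0.75 × (-0.377655) = 0.283241 substitutions/site.
Under a molecular clock d = 2μt, so t = d/(2μ) = 0.283241 / (2 × 3.2 × 10^-8) = 4.43 million years.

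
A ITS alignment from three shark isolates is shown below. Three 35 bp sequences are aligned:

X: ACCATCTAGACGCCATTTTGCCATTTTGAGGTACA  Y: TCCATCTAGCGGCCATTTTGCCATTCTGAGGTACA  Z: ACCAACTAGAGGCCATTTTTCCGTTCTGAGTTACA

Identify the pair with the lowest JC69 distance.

X–Y: 4/35 differ, p = 0.114, d = 0.124.
X–Z: 6/35 differ, p = 0.171, d = 0.195.
Y–Z: 6/35 differ, p = 0.171, d = 0.195.
The smallest distance is between X and Y.

X and Y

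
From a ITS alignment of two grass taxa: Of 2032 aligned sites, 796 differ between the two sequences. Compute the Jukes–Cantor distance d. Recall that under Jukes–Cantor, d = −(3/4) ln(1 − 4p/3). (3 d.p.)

0.554

p = 796/2032 ≈ 0.391732.
d = −(3/4) ln(1 − 4p/3) = −0.75 ln(1 − 0.522309) = −0.75 ln(0.477691)
  = −0.75 × (-0.738791) = 0.554093 substitutions/site.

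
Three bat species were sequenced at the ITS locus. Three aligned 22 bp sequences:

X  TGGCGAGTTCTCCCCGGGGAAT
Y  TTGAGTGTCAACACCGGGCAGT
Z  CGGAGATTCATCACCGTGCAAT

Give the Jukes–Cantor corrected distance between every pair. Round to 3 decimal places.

d(X,Y) = 0.591, d(X,Z) = 0.497, d(Y,Z) = 0.414

X–Y: 9/22 sites differ → p ≈ 0.409091, d = −0.75 ln(1 − 0.545455) = 0.591344 ≈ 0.591.
X–Z: 8/22 sites differ → p ≈ 0.363636, d = −0.75 ln(1 − 0.484848) = 0.497470 ≈ 0.497.
Y–Z: 7/22 sites differ → p ≈ 0.318182, d = −0.75 ln(1 − 0.424243) = 0.414052 ≈ 0.414.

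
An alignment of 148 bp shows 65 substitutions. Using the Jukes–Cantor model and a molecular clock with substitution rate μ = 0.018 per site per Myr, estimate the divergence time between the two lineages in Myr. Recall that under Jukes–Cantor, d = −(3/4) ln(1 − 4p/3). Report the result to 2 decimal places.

18.35

p = 65/148 ≈ 0.439189.
d = −(3/4) ln(1 − 4p/3) = −0.75 ln(1 − 0.585585) = −0.75 ln(0.414415)
  = −0.75 × (-0.880887) = 0.660665 substitutions/site.
Under a molecular clock d = 2μt, so t = d/(2μ) = 0.660665 / (2 × 0.018) = 18.35 Myr.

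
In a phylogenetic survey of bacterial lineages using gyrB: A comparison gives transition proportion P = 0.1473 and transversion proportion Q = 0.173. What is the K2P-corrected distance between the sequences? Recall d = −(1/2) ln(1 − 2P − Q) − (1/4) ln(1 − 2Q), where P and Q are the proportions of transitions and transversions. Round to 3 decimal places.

Under the Kimura two-parameter model, d = −½ ln(1 − 2P − Q) − ¼ ln(1 − 2Q).
1 − 2P − Q = 0.5324, giving −½ ln(0.5324) = 0.315180.
1 − 2Q = 0.654, giving −¼ ln(0.654) = 0.106162.
d = 0.315180 + 0.106162 = 0.421342.

0.421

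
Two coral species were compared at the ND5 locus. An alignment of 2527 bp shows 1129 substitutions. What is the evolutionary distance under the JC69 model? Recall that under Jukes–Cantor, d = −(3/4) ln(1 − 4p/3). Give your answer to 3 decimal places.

p = 1129/2527 ≈ 0.446775.
d = −(3/4) ln(1 − 4p/3) = −0.75 ln(1 − 0.5957) = −0.75 ln(0.4043)
  = −0.75 × (-0.905598) = 0.679199 substitutions/site.

0.679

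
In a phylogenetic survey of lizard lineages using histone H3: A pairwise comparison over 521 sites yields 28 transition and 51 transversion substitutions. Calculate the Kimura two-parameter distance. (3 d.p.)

0.169

P = 28/521 ≈ 0.053743 and Q = 51/521 ≈ 0.097889.
Under the Kimura two-parameter model, d = −½ ln(1 − 2P − Q) − ¼ ln(1 − 2Q).
1 − 2P − Q = 0.794625, giving −½ ln(0.794625) = 0.114942.
1 − 2Q = 0.804222, giving −¼ ln(0.804222) = 0.054470.
d = 0.114942 + 0.054470 = 0.169412.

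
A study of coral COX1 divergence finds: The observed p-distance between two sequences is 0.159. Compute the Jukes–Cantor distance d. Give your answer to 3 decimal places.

0.179

d = −(3/4) ln(1 − 4p/3) = −0.75 ln(1 − 0.212) = −0.75 ln(0.788)
  = −0.75 × (-0.238257) = 0.178693 substitutions/site.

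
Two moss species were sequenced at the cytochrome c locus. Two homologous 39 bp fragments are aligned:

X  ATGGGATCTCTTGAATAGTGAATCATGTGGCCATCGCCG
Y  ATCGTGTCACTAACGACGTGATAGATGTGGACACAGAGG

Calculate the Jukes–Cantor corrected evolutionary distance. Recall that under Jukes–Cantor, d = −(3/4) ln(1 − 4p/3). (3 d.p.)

The sequences differ at 18 of 39 sites, so p = 18/39 ≈ 0.461538.
d = −(3/4) ln(1 − 4p/3) = −0.75 ln(1 − 0.615384) = −0.75 ln(0.384616)
  = −0.75 × (-0.955510) = 0.716633 substitutions/site.

0.717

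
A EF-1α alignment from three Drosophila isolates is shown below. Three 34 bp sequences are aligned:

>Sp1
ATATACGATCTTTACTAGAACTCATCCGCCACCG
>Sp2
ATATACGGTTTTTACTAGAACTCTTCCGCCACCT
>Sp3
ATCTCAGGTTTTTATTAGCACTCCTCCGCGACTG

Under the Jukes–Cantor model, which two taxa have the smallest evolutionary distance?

Sp1 and Sp2

Sp1–Sp2: 4/34 differ, p = 0.118, d = 0.128.
Sp1–Sp3: 10/34 differ, p = 0.294, d = 0.373.
Sp2–Sp3: 9/34 differ, p = 0.265, d = 0.326.
The smallest distance is between Sp1 and Sp2.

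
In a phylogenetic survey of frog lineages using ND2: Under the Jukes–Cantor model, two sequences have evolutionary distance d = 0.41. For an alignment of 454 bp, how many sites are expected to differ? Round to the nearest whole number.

143

Invert JC69: p = (3/4)(1 − e^(−4d/3)) = 0.75 × (1 − e^(-0.546667)) = 0.75 × (1 − 0.578876) = 0.315843.
Expected differing sites = pL ≈ 0.315843 × 454 = 143.392722 ≈ 143.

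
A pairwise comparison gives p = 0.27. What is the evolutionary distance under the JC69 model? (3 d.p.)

0.335

d = −(3/4) ln(1 − 4p/3) = −0.75 ln(1 − 0.36) = −0.75 ln(0.64)
  = −0.75 × (-0.446287) = 0.334715 substitutions/site.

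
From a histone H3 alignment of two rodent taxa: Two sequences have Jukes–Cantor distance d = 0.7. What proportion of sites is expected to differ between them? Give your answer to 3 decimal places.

p = (3/4)(1 − e^(−4d/3)) = 0.75 × (1 − e^(-0.933333)) = 0.75 × (1 − 0.393241) = 0.455069.

0.455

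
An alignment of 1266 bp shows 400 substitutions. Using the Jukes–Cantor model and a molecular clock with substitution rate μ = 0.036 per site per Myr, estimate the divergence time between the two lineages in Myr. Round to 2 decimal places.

p = 400/1266 ≈ 0.315956.
d = −(3/4) ln(1 − 4p/3) = −0.75 ln(1 − 0.421275) = −0.75 ln(0.578725)
  = −0.75 × (-0.546928) = 0.410196 substitutions/site.
Under a molecular clock d = 2μt, so t = d/(2μ) = 0.410196 / (2 × 0.036) = 5.70 Myr.

5.70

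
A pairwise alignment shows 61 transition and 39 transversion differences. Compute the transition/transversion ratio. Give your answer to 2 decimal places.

1.56

R = 61/39 = 1.564102… ≈ 1.56 (to 2 d.p.).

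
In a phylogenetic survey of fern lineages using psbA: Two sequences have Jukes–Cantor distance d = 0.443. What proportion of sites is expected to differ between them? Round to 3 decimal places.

p = (3/4)(1 − e^(−4d/3)) = 0.75 × (1 − e^(-0.590667)) = 0.75 × (1 − 0.553958) = 0.334532.

0.335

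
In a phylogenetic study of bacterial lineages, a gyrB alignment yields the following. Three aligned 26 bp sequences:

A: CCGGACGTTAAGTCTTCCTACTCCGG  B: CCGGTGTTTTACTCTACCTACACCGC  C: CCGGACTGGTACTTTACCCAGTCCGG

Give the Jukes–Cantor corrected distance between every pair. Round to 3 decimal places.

d(A,B) = 0.396, d(A,C) = 0.464, d(B,C) = 0.464

A–B: 8/26 sites differ → p ≈ 0.307692, d = −0.75 ln(1 − 0.410256) = 0.396050 ≈ 0.396.
A–C: 9/26 sites differ → p ≈ 0.346154, d = −0.75 ln(1 − 0.461539) = 0.464280 ≈ 0.464.
B–C: 9/26 sites differ → p ≈ 0.346154, d = −0.75 ln(1 − 0.461539) = 0.464280 ≈ 0.464.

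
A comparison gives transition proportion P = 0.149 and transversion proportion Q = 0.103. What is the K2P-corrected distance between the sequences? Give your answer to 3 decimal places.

Under the Kimura two-parameter model, d = −½ ln(1 − 2P − Q) − ¼ ln(1 − 2Q).
1 − 2P − Q = 0.599, giving −½ ln(0.599) = 0.256247.
1 − 2Q = 0.794, giving −¼ ln(0.794) = 0.057668.
d = 0.256247 + 0.057668 = 0.313915.

0.314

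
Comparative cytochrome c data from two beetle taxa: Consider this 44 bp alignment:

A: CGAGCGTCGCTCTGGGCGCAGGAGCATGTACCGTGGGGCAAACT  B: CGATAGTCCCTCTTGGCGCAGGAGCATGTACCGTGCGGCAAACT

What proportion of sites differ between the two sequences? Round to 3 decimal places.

The sequences differ at 5 of 44 positions (sites 4, 5, 9, 14, 36).
p = 5/44 = 0.113636… ≈ 0.114 (to 3 d.p.).

0.114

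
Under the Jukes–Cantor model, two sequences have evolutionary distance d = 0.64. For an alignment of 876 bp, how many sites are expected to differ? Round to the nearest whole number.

Invert JC69: p = (3/4)(1 − e^(−4d/3)) = 0.75 × (1 − e^(-0.853333)) = 0.75 × (1 − 0.425993) = 0.430505.
Expected differing sites = pL ≈ 0.430505 × 876 = 377.12238 ≈ 377.

377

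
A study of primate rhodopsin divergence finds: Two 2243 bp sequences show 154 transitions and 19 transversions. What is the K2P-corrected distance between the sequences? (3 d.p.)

0.083

P = 154/2243 ≈ 0.068658 and Q = 19/2243 ≈ 0.008471.
Under the Kimura two-parameter model, d = −½ ln(1 − 2P − Q) − ¼ ln(1 − 2Q).
1 − 2P − Q = 0.854213, giving −½ ln(0.854213) = 0.078787.
1 − 2Q = 0.983058, giving −¼ ln(0.983058) = 0.004272.
d = 0.078787 + 0.004272 = 0.083059.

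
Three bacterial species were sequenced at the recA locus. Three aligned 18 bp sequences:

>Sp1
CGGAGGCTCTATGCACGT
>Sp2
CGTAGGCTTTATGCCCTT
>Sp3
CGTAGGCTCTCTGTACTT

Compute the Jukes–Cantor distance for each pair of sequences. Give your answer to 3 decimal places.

Sp1–Sp2: 4/18 sites differ → p ≈ 0.222222, d = −0.75 ln(1 − 0.296296) = 0.263548 ≈ 0.264.
Sp1–Sp3: 4/18 sites differ → p ≈ 0.222222, d = −0.75 ln(1 − 0.296296) = 0.263548 ≈ 0.264.
Sp2–Sp3: 4/18 sites differ → p ≈ 0.222222, d = −0.75 ln(1 − 0.296296) = 0.263548 ≈ 0.264.

d(Sp1,Sp2) = 0.264, d(Sp1,Sp3) = 0.264, d(Sp2,Sp3) = 0.264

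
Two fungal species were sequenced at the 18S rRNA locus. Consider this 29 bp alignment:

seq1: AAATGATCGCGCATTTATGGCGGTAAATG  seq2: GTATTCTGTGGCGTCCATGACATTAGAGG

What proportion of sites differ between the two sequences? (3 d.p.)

The sequences differ at 15 of 29 positions.
p = 15/29 = 0.517241… ≈ 0.517 (to 3 d.p.).

0.517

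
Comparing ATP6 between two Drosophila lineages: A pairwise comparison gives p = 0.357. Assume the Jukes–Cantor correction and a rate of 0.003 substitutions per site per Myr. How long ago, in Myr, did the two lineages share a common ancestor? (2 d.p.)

80.78

d = −(3/4) ln(1 − 4p/3) = −0.75 ln(1 − 0.476) = −0.75 ln(0.524)
  = −0.75 × (-0.646264) = 0.484698 substitutions/site.
Under a molecular clock d = 2μt, so t = d/(2μ) = 0.484698 / (2 × 0.003) = 80.78 Myr.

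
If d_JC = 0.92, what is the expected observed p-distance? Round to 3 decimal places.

0.530

p = (3/4)(1 − e^(−4d/3)) = 0.75 × (1 − e^(-1.226667)) = 0.75 × (1 − 0.293268) = 0.530049.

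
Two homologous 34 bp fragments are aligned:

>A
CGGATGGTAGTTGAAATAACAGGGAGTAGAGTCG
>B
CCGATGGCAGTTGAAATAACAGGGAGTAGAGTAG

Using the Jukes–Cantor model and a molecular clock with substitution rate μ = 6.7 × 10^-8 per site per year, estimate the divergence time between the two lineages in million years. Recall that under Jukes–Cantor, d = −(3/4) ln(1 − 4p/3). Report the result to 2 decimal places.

The sequences differ at 3 of 34 sites (2, 8, 33), so p = 3/34 ≈ 0.088235.
d = −(3/4) ln(1 − 4p/3) = −0.75 ln(1 − 0.117647) = −0.75 ln(0.882353)
  = −0.75 × (-0.125163) = 0.093872 substitutions/site.
Under a molecular clock d = 2μt, so t = d/(2μ) = 0.093872 / (2 × 6.7 × 10^-8) = 0.70 million years.

0.70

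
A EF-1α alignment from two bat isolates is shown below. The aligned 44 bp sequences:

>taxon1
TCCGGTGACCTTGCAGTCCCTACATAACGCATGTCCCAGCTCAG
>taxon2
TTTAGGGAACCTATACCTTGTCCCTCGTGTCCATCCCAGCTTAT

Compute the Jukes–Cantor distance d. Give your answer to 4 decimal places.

The sequences differ at 24 of 44 sites, so p = 24/44 ≈ 0.545455.
d = −(3/4) ln(1 − 4p/3) = −0.75 ln(1 − 0.727273) = −0.75 ln(0.272727)
  = −0.75 × (-1.299284) = 0.974463 substitutions/site.

0.9745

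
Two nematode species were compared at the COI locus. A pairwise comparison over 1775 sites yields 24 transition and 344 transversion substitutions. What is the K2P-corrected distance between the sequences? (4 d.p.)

P = 24/1775 ≈ 0.013521 and Q = 344/1775 ≈ 0.193803.
Under the Kimura two-parameter model, d = −½ ln(1 − 2P − Q) − ¼ ln(1 − 2Q).
1 − 2P − Q = 0.779155, giving −½ ln(0.779155) = 0.124773.
1 − 2Q = 0.612394, giving −¼ ln(0.612394) = 0.122595.
d = 0.124773 + 0.122595 = 0.247368.

0.2474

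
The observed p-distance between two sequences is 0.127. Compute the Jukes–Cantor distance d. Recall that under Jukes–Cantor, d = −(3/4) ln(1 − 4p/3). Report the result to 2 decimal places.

0.14

d = −(3/4) ln(1 − 4p/3) = −0.75 ln(1 − 0.169333) = −0.75 ln(0.830667)
  = −0.75 × (-0.185526) = 0.139145 substitutions/site.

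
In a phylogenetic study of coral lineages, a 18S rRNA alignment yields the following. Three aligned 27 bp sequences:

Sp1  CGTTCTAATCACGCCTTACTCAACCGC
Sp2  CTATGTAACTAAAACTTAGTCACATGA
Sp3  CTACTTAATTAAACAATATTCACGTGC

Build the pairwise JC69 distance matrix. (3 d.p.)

Sp1–Sp2: 13/27 sites differ → p ≈ 0.481481, d = −0.75 ln(1 − 0.641975) = 0.770364 ≈ 0.770.
Sp1–Sp3: 13/27 sites differ → p ≈ 0.481481, d = −0.75 ln(1 − 0.641975) = 0.770364 ≈ 0.770.
Sp2–Sp3: 9/27 sites differ → p ≈ 0.333333, d = −0.75 ln(1 − 0.444444) = 0.440839 ≈ 0.441.

d(Sp1,Sp2) = 0.770, d(Sp1,Sp3) = 0.770, d(Sp2,Sp3) = 0.441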